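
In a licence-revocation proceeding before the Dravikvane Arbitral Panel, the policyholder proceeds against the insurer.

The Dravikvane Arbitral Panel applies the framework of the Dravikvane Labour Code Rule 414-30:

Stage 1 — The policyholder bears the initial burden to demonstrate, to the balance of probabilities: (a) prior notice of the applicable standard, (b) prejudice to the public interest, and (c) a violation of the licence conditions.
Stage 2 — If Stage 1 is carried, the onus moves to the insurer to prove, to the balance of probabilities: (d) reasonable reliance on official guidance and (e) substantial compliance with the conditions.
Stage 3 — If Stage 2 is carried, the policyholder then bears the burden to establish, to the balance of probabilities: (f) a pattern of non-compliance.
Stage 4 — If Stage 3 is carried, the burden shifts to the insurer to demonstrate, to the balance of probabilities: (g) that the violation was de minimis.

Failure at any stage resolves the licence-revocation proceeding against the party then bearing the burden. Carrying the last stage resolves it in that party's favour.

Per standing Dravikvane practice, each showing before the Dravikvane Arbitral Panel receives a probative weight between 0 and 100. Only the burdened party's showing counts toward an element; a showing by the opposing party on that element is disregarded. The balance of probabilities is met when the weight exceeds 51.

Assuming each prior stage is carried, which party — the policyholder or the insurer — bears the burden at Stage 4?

Stage 4's rule assigns the burden to the insurer (to the balance of probabilities).

insurer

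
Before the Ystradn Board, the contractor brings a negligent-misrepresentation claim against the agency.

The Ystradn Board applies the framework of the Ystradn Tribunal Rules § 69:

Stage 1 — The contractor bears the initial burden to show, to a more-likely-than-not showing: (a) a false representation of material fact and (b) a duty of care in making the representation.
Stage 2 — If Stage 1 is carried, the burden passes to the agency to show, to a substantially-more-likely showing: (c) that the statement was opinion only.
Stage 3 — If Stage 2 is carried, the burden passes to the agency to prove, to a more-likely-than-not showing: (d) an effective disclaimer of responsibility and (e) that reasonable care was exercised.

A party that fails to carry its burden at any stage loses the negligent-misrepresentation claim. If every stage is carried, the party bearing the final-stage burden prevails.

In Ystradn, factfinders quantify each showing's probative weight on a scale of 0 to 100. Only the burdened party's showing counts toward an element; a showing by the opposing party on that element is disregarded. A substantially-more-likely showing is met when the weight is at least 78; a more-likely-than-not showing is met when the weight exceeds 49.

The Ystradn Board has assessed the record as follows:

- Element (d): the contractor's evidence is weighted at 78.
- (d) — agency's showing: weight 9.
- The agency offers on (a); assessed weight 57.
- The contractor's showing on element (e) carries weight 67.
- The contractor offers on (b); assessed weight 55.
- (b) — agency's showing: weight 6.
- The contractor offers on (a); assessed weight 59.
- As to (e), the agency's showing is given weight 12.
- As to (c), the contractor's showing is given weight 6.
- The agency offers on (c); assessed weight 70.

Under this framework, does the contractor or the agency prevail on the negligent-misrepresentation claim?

contractor

Stage 1 (contractor, a more-likely-than-not showing, weight exceeds 49): (a) 59 (agency's 57 disregarded) > 49 — meets; (b) 55 (agency's 6 disregarded) > 49 — meets.
  Stage 1 is satisfied; the onus moves to the agency.
Stage 2 (agency, a substantially-more-likely showing, weight is at least 78): (c) 70 (contractor's 6 disregarded) < 78 — fails.
  Stage 2 not carried; the agency fails its burden.
The analysis ends at Stage 2; the contractor prevails.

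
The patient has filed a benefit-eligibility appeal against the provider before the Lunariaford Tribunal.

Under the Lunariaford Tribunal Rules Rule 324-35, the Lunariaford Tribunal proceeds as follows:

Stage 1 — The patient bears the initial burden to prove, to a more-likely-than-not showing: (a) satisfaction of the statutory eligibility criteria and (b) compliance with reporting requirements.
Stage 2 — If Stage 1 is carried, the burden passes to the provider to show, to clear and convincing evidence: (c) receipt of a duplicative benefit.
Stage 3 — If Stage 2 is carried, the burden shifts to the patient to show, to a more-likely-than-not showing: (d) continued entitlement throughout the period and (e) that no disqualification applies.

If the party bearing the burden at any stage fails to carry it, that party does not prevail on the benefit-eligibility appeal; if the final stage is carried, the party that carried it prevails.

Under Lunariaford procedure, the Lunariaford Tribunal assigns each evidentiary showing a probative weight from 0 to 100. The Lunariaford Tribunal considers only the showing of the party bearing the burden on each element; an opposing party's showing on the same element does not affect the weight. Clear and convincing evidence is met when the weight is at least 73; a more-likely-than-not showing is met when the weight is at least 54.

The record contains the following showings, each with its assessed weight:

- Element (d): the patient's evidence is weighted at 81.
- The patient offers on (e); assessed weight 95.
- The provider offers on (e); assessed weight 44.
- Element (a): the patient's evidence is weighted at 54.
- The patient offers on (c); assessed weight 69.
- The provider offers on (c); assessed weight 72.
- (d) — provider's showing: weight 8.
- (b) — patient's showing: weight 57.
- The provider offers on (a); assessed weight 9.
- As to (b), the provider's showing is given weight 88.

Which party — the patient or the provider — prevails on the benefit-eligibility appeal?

At Stage 1 the patient must meet a more-likely-than-not showing (weight is at least 54): on (a) the weight is 54 (the provider's 9 is given no effect), which does reach 54, so (a) meets the standard; on (b) the weight is 57 (the provider's 88 is given no effect), ≥ 54, so (b) meets the standard.
  All elements met. The burden passes to the provider.
At Stage 2 the provider must meet clear and convincing evidence (weight is at least 73): on (c) the weight is 72 (the patient's 69 is given no effect), which does not reach 73, so (c) does not meet the standard.
  Not every element is met, so the provider fails to carry Stage 2.
The analysis ends at Stage 2; the patient prevails.

patient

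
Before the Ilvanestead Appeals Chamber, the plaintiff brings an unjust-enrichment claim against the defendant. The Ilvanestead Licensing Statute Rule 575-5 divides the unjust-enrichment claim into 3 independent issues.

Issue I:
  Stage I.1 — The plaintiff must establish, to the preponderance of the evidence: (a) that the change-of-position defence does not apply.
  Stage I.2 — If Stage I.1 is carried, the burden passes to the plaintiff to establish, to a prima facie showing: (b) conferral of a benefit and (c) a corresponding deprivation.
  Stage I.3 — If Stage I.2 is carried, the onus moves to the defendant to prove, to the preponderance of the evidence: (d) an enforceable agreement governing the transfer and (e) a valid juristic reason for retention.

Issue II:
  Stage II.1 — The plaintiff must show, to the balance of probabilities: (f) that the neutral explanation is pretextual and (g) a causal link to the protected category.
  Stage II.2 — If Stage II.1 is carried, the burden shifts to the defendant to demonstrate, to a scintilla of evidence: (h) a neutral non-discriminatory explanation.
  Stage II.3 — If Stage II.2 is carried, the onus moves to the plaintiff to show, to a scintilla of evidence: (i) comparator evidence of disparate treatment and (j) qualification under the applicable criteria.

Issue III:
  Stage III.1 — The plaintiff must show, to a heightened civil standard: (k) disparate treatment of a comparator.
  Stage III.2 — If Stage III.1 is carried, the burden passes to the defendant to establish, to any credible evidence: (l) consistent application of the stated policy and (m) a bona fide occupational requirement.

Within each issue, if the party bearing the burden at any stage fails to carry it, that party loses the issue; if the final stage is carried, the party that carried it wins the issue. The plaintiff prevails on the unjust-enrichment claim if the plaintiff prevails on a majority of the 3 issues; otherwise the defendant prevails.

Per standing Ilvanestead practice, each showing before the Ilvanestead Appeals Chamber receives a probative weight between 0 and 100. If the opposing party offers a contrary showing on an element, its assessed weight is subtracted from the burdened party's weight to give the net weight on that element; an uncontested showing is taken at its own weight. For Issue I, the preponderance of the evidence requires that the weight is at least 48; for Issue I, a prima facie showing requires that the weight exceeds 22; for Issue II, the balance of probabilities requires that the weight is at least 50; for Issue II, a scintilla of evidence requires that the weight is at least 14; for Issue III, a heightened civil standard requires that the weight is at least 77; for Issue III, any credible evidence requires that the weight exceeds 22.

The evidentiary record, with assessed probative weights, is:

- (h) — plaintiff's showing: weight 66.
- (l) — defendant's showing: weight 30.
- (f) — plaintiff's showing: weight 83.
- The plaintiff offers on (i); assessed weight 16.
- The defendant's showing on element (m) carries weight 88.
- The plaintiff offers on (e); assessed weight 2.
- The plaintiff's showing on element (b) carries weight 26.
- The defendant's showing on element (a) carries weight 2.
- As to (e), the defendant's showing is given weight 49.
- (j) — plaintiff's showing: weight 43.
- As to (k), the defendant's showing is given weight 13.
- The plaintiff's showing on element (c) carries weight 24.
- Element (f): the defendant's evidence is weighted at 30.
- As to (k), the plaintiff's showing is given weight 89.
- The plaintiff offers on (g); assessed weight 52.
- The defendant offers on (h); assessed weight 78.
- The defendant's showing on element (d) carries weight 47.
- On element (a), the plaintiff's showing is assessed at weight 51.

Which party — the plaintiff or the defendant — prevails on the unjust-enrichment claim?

plaintiff

— Issue I —
At Stage I.1 the plaintiff must meet the preponderance of the evidence (weight is at least 48): on (a) the weight is 51 less the opposing 2 gives net 49, which does reach 48, so (a) meets the standard.
  Stage I.1 is satisfied; the plaintiff continues to bear the burden.
At Stage I.2 the plaintiff must meet a prima facie showing (weight exceeds 22): on (b) the weight is 26, > 22, so (b) meets the standard; on (c) the weight is 24, which does exceed 22, so (c) meets the standard.
  The plaintiff carries Stage I.2; the defendant now bears the burden.
At Stage I.3 the defendant must meet the preponderance of the evidence (weight is at least 48): on (d) the weight is 47, which does not reach 48, so (d) does not meet the standard; on (e) the weight is 49 less the opposing 2 gives net 47, which does not reach 48, so (e) does not meet the standard.
  The defendant does not carry Stage I.3.
So the plaintiff prevails on this issue.
— Issue II —
At Stage II.1 the plaintiff must meet the balance of probabilities (weight is at least 50): on (f) the weight is 83 less the opposing 30 gives net 53, ≥ 50, so (f) meets the standard; on (g) the weight is 52, ≥ 50, so (g) meets the standard.
  Stage II.1 is satisfied; the onus moves to the defendant.
At Stage II.2 the defendant must meet a scintilla of evidence (weight is at least 14): on (h) the weight is 78 less the opposing 66 gives net 12, which does not reach 14, so (h) does not meet the standard.
  The defendant does not carry Stage II.2.
So the plaintiff prevails on this issue.
— Issue III —
Stage III.1 (plaintiff, a heightened civil standard, weight is at least 77): (k) net 89−13=76 < 77 — fails.
  Stage III.1 not carried; the plaintiff fails its burden.
The defendant prevails on this issue.
Per-issue: Issue I → plaintiff; Issue II → plaintiff; Issue III → defendant. The plaintiff must prevail on a majority of issues; overall, the plaintiff prevails.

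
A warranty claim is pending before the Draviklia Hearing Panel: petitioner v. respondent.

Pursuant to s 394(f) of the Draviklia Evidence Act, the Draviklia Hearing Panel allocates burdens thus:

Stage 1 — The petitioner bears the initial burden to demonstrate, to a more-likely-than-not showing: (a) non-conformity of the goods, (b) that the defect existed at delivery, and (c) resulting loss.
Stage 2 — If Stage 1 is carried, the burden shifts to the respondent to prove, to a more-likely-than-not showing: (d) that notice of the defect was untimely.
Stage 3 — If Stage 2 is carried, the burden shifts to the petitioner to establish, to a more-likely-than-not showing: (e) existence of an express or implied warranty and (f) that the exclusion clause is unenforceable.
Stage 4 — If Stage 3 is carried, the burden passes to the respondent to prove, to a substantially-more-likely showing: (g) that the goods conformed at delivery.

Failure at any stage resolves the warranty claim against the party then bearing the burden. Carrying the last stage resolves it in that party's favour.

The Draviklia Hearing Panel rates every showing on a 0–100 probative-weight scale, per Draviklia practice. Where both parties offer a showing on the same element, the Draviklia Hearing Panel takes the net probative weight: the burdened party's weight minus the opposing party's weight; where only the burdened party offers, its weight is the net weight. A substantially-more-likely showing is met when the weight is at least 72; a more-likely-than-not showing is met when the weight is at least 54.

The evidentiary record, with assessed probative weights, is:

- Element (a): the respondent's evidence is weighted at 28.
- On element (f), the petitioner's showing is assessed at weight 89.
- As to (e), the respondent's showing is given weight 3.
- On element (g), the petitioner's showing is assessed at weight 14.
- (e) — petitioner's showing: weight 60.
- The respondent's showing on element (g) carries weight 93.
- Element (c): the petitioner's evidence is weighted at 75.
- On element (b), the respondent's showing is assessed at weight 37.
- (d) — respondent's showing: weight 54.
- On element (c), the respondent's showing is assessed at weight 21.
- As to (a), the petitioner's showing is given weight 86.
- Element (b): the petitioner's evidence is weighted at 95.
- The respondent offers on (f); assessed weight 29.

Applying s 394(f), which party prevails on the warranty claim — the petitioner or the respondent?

respondent

At Stage 1 the petitioner must meet a more-likely-than-not showing (weight is at least 54): on (a) the weight is 86 less the opposing 28 gives net 58, ≥ 54, so (a) meets the standard; on (b) the weight is 95 less the opposing 37 gives net 58, ≥ 54, so (b) meets the standard; on (c) the weight is 75 less the opposing 21 gives net 54, which does reach 54, so (c) meets the standard.
  Stage 1 is satisfied; the onus moves to the respondent.
At Stage 2 the respondent must meet a more-likely-than-not showing (weight is at least 54): on (d) the weight is 54, which does reach 54, so (d) meets the standard.
  Stage 2 carried; the burden shifts to the petitioner.
At Stage 3 the petitioner must meet a more-likely-than-not showing (weight is at least 54): on (e) the weight is 60 less the opposing 3 gives net 57, which does reach 54, so (e) meets the standard; on (f) the weight is 89 less the opposing 29 gives net 60, ≥ 54, so (f) meets the standard.
  The petitioner carries Stage 3; the respondent now bears the burden.
At Stage 4 the respondent must meet a substantially-more-likely showing (weight is at least 72): on (g) the weight is 93 less the opposing 14 gives net 79, which does reach 72, so (g) meets the standard.
  All elements met at the final stage.
With every stage satisfied, the respondent prevails.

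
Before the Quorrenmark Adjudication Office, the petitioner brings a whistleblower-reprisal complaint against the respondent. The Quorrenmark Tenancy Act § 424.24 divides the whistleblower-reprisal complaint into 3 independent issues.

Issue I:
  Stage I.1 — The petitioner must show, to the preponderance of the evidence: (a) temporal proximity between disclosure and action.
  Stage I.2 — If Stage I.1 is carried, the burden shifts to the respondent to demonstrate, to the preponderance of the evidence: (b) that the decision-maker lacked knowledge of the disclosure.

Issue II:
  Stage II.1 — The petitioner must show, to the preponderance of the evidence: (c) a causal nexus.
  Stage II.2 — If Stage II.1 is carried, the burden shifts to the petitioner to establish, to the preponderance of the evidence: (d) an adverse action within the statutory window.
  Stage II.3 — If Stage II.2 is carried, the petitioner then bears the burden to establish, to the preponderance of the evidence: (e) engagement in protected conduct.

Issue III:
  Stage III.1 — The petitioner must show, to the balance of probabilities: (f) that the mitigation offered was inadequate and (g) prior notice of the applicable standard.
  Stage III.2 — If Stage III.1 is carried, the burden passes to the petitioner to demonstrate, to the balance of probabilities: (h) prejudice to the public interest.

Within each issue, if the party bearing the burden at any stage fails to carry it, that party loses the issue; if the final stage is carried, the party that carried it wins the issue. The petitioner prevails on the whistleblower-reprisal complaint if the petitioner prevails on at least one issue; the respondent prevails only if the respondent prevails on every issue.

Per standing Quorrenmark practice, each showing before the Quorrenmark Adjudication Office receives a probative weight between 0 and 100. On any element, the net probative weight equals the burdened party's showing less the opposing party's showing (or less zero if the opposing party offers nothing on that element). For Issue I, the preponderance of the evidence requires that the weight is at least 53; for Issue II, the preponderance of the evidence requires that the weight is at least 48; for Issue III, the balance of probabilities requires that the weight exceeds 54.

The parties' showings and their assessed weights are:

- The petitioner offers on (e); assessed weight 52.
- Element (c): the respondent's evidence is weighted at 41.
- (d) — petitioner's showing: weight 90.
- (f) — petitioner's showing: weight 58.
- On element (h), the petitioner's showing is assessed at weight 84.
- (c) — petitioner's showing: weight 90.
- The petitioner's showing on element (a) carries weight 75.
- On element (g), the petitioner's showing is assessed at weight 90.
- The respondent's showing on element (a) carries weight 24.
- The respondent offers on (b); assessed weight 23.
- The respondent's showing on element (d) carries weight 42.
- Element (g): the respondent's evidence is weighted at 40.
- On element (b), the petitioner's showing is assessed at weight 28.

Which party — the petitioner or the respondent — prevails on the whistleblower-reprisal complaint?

petitioner

— Issue I —
Stage I.1 — burden on petitioner; standard: the preponderance of the evidence (weight is at least 53).
    (a): 75 − 24 = 51 < 53 [not met]
  The petitioner does not carry Stage I.1.
So the respondent prevails on this issue.
— Issue II —
Stage II.1 (petitioner, the preponderance of the evidence, weight is at least 48): (c) net 90−41=49 ≥ 48 — meets.
  Stage II.1 is satisfied; the petitioner continues to bear the burden.
Stage II.2 (petitioner, the preponderance of the evidence, weight is at least 48): (d) net 90−42=48 ≥ 48 — meets.
  Stage II.2 carried; the burden remains with the petitioner.
Stage II.3 (petitioner, the preponderance of the evidence, weight is at least 48): (e) 52 ≥ 48 — meets.
  Stage II.3 carried; the final stage is satisfied.
With every stage satisfied, the petitioner prevails on this issue.
— Issue III —
Stage III.1 — burden on petitioner; standard: the balance of probabilities (weight exceeds 54).
    (f): 58 > 54 [met]
    (g): 90 − 40 = 50 ≤ 54 [not met]
  Stage III.1 not carried; the petitioner fails its burden.
The analysis ends at Stage III.1; the respondent prevails on this issue.
Per-issue: Issue I → respondent; Issue II → petitioner; Issue III → respondent. The petitioner must prevail on at least one issue; overall, the petitioner prevails.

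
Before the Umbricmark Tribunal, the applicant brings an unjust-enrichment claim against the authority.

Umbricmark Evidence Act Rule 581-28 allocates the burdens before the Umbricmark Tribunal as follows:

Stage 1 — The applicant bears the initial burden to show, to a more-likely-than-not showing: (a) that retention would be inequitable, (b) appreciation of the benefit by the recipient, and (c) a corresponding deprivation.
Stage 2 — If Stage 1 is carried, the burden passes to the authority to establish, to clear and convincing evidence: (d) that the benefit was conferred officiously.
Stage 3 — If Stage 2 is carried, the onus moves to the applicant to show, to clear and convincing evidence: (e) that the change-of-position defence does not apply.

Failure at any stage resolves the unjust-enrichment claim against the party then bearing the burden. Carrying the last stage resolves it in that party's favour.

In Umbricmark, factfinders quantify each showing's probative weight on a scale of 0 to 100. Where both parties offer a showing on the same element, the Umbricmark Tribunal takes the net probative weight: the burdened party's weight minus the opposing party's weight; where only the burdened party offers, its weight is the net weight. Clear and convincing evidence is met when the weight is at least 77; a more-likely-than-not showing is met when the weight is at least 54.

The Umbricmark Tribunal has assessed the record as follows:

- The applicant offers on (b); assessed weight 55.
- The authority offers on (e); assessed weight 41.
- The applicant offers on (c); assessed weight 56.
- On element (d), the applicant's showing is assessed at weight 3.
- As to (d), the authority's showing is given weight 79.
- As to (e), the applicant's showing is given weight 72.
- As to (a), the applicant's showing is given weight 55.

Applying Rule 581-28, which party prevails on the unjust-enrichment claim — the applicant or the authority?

applicant

At Stage 1 the applicant must meet a more-likely-than-not showing (weight is at least 54): on (a) the weight is 55, ≥ 54, so (a) meets the standard; on (b) the weight is 55, which does reach 54, so (b) meets the standard; on (c) the weight is 56, ≥ 54, so (c) meets the standard.
  Stage 1 is satisfied; the onus moves to the authority.
At Stage 2 the authority must meet clear and convincing evidence (weight is at least 77): on (d) the weight is 79 less the opposing 3 gives net 76, which does not reach 77, so (d) does not meet the standard.
  The authority does not carry Stage 2.
The analysis ends at Stage 2; the applicant prevails.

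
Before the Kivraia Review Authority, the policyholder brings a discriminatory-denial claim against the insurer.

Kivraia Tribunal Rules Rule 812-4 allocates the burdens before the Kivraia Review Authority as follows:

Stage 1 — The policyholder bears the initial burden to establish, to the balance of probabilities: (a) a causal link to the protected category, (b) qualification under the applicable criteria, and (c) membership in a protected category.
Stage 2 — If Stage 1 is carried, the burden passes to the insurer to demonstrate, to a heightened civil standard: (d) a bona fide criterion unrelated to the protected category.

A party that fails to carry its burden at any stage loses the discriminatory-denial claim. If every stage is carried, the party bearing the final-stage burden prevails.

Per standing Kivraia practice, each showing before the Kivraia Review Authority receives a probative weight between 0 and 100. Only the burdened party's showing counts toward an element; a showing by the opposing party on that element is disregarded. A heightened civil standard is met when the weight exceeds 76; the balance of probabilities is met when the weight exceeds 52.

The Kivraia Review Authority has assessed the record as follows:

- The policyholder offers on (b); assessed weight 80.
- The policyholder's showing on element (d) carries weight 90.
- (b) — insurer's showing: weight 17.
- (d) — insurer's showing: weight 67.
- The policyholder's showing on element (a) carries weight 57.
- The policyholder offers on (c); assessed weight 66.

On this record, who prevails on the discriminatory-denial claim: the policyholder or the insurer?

policyholder

Stage 1 (policyholder, the balance of probabilities, weight exceeds 52): (a) 57 > 52 — meets; (b) 80 (insurer's 17 disregarded) > 52 — meets; (c) 66 > 52 — meets.
  The policyholder carries Stage 1; the insurer now bears the burden.
Stage 2 (insurer, a heightened civil standard, weight exceeds 76): (d) 67 (policyholder's 90 disregarded) ≤ 76 — fails.
  Not every element is met, so the insurer fails to carry Stage 2.
The policyholder prevails.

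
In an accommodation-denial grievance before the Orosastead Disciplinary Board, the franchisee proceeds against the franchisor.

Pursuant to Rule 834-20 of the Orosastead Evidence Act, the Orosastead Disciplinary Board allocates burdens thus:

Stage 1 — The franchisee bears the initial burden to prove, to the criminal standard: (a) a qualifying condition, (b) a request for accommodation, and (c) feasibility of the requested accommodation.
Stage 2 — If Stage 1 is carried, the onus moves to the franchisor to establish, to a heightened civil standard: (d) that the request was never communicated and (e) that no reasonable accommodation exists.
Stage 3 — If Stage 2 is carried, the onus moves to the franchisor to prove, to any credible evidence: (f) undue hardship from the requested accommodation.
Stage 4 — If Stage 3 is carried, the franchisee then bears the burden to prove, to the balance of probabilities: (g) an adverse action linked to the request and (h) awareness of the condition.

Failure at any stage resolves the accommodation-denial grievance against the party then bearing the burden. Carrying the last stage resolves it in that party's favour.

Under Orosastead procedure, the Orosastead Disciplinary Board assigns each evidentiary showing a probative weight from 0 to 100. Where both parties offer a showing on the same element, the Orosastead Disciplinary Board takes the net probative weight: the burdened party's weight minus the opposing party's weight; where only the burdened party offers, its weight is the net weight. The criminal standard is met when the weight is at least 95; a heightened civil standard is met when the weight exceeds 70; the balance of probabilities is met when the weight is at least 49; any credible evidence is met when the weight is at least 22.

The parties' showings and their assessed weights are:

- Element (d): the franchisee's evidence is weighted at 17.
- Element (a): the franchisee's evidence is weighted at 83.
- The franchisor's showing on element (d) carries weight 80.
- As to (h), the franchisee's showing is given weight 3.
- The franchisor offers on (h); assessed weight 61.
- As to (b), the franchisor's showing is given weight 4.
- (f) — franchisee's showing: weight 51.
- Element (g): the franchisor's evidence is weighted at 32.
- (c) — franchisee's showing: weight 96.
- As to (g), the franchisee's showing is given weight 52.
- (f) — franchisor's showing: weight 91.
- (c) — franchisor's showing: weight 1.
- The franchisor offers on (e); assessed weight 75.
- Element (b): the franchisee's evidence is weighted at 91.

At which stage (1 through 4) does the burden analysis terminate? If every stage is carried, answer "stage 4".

At Stage 1 the franchisee must meet the criminal standard (weight is at least 95): on (a) the weight is 83, < 95, so (a) does not meet the standard; on (b) the weight is 91 less the opposing 4 gives net 87, < 95, so (b) does not meet the standard; on (c) the weight is 96 less the opposing 1 gives net 95, which does reach 95, so (c) meets the standard.
  The franchisee does not carry Stage 1.
The franchisor prevails.

stage 1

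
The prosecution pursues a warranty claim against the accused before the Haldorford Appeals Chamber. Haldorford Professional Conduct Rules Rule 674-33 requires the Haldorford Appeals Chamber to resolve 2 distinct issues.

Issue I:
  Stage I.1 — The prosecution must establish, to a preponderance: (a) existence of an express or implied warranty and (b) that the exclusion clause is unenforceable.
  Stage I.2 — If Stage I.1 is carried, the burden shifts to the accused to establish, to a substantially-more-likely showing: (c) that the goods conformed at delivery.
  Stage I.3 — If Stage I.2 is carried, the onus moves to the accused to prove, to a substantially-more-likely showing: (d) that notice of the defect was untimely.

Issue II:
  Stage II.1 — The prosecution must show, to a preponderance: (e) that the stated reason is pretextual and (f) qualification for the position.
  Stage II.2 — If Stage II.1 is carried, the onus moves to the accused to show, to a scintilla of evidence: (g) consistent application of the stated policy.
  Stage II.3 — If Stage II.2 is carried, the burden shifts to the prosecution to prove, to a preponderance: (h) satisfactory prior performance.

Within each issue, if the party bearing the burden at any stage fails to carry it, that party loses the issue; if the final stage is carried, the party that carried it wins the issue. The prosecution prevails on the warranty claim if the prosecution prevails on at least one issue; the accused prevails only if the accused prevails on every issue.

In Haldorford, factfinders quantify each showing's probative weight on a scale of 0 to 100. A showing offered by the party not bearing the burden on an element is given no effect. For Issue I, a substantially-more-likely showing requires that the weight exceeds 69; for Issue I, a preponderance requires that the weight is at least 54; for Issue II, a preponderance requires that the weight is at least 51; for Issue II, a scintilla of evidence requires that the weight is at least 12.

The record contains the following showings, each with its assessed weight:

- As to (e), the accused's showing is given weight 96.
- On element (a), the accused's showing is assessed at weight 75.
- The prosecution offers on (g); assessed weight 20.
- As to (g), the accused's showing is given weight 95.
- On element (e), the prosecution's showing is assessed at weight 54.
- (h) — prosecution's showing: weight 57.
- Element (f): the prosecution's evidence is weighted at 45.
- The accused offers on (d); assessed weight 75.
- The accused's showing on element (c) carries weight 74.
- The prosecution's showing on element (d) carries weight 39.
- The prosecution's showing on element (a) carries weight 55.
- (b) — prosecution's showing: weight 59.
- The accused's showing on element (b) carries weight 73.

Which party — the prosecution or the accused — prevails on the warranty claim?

— Issue I —
Stage I.1 (prosecution, a preponderance, weight is at least 54): (a) 55 (accused's 75 disregarded) ≥ 54 — meets; (b) 59 (accused's 73 disregarded) ≥ 54 — meets.
  All elements met. The burden passes to the accused.
Stage I.2 (accused, a substantially-more-likely showing, weight exceeds 69): (c) 74 > 69 — meets.
  All elements met. The accused retains the burden for Stage I.3.
Stage I.3 (accused, a substantially-more-likely showing, weight exceeds 69): (d) 75 (prosecution's 39 disregarded) > 69 — meets.
  Stage I.3 carried; the final stage is satisfied.
With every stage satisfied, the accused prevails on this issue.
— Issue II —
Stage II.1 (prosecution, a preponderance, weight is at least 51): (e) 54 (accused's 96 disregarded) ≥ 51 — meets; (f) 45 < 51 — fails.
  Not every element is met, so the prosecution fails to carry Stage II.1.
The analysis ends at Stage II.1; the accused prevails on this issue.
Per-issue: Issue I → accused; Issue II → accused. The prosecution must prevail on at least one issue; overall, the accused prevails.

accused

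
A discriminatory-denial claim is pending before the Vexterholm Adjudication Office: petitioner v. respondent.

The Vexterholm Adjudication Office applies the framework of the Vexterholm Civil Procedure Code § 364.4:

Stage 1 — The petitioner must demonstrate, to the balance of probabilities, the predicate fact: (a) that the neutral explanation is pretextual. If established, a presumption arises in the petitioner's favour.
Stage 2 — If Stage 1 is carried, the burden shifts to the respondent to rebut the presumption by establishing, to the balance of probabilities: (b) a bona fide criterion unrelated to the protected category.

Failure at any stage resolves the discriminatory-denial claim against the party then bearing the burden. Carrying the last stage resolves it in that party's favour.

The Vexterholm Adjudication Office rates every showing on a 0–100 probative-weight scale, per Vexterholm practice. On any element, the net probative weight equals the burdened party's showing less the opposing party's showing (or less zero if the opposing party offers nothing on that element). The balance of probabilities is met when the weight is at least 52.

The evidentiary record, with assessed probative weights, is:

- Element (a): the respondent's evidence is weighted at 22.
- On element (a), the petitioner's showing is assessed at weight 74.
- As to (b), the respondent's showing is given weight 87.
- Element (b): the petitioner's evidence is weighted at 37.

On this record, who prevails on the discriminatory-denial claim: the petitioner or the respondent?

At Stage 1 the petitioner must meet the balance of probabilities (weight is at least 52): on (a) the weight is 74 less the opposing 22 gives net 52, which does reach 52, so (a) meets the standard.
  The petitioner carries Stage 1; the respondent now bears the burden.
At Stage 2 the respondent must meet the balance of probabilities (weight is at least 52): on (b) the weight is 87 less the opposing 37 gives net 50, < 52, so (b) does not meet the standard.
  Stage 2 not carried; the respondent fails its burden.
The analysis ends at Stage 2; the petitioner prevails.

petitioner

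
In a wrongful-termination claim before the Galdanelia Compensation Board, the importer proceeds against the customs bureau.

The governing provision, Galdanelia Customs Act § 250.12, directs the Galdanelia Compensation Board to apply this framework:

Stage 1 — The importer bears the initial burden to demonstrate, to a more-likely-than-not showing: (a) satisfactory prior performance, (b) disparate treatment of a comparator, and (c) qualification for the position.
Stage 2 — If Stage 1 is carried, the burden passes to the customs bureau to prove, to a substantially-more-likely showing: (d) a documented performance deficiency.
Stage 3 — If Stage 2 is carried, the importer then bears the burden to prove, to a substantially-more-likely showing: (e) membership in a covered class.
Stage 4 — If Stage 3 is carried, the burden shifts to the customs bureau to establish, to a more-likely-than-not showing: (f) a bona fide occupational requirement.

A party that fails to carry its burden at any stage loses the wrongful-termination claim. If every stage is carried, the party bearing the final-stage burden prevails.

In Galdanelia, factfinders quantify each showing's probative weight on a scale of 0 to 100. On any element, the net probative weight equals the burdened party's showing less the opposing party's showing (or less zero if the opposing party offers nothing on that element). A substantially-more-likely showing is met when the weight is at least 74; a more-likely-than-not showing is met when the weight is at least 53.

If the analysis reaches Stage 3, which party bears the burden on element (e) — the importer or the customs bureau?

importer

Stage 3's rule assigns the burden to the importer (to a substantially-more-likely showing).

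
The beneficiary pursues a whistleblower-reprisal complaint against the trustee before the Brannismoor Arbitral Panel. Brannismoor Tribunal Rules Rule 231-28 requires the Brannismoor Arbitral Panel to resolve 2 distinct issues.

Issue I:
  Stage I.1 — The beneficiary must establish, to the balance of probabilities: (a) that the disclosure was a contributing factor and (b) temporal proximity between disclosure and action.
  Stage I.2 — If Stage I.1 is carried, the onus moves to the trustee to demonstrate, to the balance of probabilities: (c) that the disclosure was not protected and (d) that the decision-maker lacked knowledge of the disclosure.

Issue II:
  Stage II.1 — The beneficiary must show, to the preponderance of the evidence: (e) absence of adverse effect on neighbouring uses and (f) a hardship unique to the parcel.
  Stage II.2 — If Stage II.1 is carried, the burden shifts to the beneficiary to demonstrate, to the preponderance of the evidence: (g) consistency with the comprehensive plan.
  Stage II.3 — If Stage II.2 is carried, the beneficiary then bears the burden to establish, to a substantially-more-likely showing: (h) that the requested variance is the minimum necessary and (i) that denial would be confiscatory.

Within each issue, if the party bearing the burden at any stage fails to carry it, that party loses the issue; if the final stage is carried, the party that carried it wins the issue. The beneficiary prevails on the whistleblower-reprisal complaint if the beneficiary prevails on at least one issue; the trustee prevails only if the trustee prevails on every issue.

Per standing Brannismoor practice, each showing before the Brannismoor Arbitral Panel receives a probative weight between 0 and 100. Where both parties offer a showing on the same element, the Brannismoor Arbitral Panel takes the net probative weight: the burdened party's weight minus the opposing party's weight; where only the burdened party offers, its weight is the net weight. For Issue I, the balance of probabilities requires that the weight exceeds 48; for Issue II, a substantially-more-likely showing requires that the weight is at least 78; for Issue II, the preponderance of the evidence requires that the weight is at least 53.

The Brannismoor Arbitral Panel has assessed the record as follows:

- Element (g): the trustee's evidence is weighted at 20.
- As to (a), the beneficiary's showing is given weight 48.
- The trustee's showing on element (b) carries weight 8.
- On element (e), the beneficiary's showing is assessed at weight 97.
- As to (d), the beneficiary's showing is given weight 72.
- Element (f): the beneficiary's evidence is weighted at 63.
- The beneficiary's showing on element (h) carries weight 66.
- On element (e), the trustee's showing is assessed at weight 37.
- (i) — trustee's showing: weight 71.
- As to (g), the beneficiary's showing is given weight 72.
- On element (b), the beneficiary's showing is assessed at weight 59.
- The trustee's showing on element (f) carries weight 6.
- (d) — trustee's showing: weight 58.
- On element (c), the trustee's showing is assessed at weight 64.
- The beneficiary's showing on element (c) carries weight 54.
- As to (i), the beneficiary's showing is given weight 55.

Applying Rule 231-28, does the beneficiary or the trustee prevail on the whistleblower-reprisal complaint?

— Issue I —
At Stage I.1 the beneficiary must meet the balance of probabilities (weight exceeds 48): on (a) the weight is 48, ≤ 48, so (a) does not meet the standard; on (b) the weight is 59 less the opposing 8 gives net 51, which does exceed 48, so (b) meets the standard.
  Stage I.1 not carried; the beneficiary fails its burden.
The trustee prevails on this issue.
— Issue II —
Stage II.1 — burden on beneficiary; standard: the preponderance of the evidence (weight is at least 53).
    (e): 97 − 37 = 60 ≥ 53 [met]
    (f): 63 − 6 = 57 ≥ 53 [met]
  Stage II.1 carried; the burden remains with the beneficiary.
Stage II.2 — burden on beneficiary; standard: the preponderance of the evidence (weight is at least 53).
    (g): 72 − 20 = 52 < 53 [not met]
  Not every element is met, so the beneficiary fails to carry Stage II.2.
So the trustee prevails on this issue.
Per-issue: Issue I → trustee; Issue II → trustee. The beneficiary must prevail on at least one issue; overall, the trustee prevails.

trustee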